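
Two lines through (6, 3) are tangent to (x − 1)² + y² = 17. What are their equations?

4x − y = 21 and x + 4y = 18

Let a tangent through (6, 3) have slope m. Its distance from (1, 0) must equal √17:
[m·(−5) − (−3)]² = 17(m² + 1)
4m² − 15m − 4 = 0, so m = 4 or m = −1/4.
With m = 4: 4x − y = 21. With m = −1/4: x + 4y = 18.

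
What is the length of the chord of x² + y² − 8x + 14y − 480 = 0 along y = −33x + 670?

Substitute y = −33x + 670:
1090x² − 44690x + 457800 = 0  ⟹  x² − 41x + 420 = 0
x = 21 or x = 20, giving (21, −23) and (20, 10).
|(21, −23) − (20, 10)| = √((1)² + (−33)²) = √1090.

√1090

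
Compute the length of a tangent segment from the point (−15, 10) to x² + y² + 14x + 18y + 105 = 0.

20

With centre O = (−7, −9), |OP|² = 425 and r² = 25.
By the tangent–radius right angle, tangent length = √(|PO|² − r²) = √400 = 20.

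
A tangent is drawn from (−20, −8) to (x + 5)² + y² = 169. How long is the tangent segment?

Centre (−5, 0), r² = 169. |PO|² = (−15)² + (−8)² = 289.
By the tangent–radius right angle, tangent length = √(|PO|² − r²) = √120 = 2√30.

2√30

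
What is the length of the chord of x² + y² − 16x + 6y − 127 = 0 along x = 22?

4

Centre (8, −3), r² = 200. Perpendicular distance d from centre to line = |−14| / √1 = 14.
Chord = 2√(r² − d²) = 2·√(4) = 4.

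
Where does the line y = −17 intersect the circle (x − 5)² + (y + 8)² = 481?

Substitute y = −17:
x² − 10x − 375 = 0
x = 25 or x = −15, giving (25, −17) and (−15, −17).

(−15, −17) and (25, −17)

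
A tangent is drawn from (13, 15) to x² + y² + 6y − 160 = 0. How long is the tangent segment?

18

Centre (0, −3), r² = 169. |PO|² = (13)² + (18)² = 493.
By the tangent–radius right angle, tangent length = √(|PO|² − r²) = √324 = 18.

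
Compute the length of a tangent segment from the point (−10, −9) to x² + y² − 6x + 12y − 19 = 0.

√114

The centre is (3, −6) and r = 8. The square of the distance from P to the centre is 169 + 9 = 178.
By the tangent–radius right angle, tangent length = √(|PO|² − r²) = √114.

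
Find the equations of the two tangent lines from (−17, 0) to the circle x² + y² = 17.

A line y − (0) = m(x − (−17)) is tangent when its distance from (0, 0) is √17:
[m·(17) − (0)]² = 17(m² + 1)
16m² − 1 = 0, so m = 1/4 or m = −1/4.
Through (−17, 0) these give x − 4y = −17 and x + 4y = −17.

x − 4y = −17 and x + 4y = −17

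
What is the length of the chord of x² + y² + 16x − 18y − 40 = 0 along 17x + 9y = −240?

Substitute y = (−240 − 17x)/9:
370x² + 12210x + 93240 = 0  ⟹  x² + 33x + 252 = 0
x = −12 or x = −21, giving (−12, −4) and (−21, 13).
|(−12, −4) − (−21, 13)| = √((9)² + (−17)²) = √370.

√370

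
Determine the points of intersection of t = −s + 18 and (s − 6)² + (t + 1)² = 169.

Express t = −s + 18 and substitute into the circle:
2s² − 50s + 228 = 0  ⟹  s² − 25s + 114 = 0
s = 19 or s = 6, giving (19, −1) and (6, 12).

(6, 12) and (19, −1)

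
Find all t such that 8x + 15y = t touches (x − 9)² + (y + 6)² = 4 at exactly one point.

Tangency holds when the distance from the centre (9, −6) to the line equals the radius 2:
|8·9 + 15·(−6) − t| / √289 = 2
|t − (−18)| = 2·17, so t = 16 or t = −52.

t = −52 or t = 16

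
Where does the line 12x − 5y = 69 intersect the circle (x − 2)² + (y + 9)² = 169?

(−3, −21) and (7, 3)

Express y = (−69 + 12x)/5 and substitute into the circle:
169x² − 676x − 3549 = 0  ⟹  x² − 4x − 21 = 0
x = 7 or x = −3, giving (7, 3) and (−3, −21).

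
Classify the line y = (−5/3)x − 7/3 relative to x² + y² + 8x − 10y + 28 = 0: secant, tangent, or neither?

secant

Substituting the line into the circle gives 34x² + 292x + 511 = 0.
Discriminant = (292)² − 4·34·(511) = 15768 > 0.
Two real roots: the line is a secant.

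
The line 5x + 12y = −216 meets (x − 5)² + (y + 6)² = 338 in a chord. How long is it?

26

Centre (5, −6), r² = 338. Perpendicular distance d from centre to line = |169| / √169 = 169/√169.
Chord = 2√(r² − d²) = 2·√(169) = 26.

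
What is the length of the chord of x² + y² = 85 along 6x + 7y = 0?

2√85

Centre (0, 0), r² = 85. Perpendicular distance d from centre to line = |0| / √85 = 0/√85.
Half the chord is √(r² − d²) = √(85), so the full chord is 2√85.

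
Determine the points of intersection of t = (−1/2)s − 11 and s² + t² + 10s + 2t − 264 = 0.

Substitute t = (−22 − s)/2:
5s² + 80s − 660 = 0  ⟹  s² + 16s − 132 = 0
s = 6 or s = −22, giving (6, −14) and (−22, 0).

(−22, 0) and (6, −14)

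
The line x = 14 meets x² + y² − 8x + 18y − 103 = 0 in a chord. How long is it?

20

The distance from (4, −9) to the line is 10, and r² = 200.
Chord = 2√(r² − d²) = 2·√(100) = 20.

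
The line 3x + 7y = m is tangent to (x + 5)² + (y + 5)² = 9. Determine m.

m = −50 ± 3√58

For a tangent, require d(centre, line) = r = 3.
|3·(−5) + 7·(−5) − m| / √58 = 3
|m − (−50)| = 3√58.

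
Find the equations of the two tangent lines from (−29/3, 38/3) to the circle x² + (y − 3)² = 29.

2x + 5y = 44 and 5x + 2y = −23

A line y − (38/3) = m(x − (−29/3)) is tangent when its distance from (0, 3) is √29:
(29/3m − (−29/3))² = 29(m² + 1)
10m² + 29m + 10 = 0, so m = −2/5 or m = −5/2.
With m = −2/5: 2x + 5y = 44. With m = −5/2: 5x + 2y = −23.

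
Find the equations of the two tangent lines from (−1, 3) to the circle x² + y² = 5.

x + 2y = 5 and 2x − y = −5

Write the tangent as mx − y + (3 − m·(−1)) = 0 and set its distance from the centre to √5:
(1m − (−3))² = 5(m² + 1)
2m² − 3m − 2 = 0, so m = −1/2 or m = 2.
With m = −1/2: x + 2y = 5. With m = 2: 2x − y = −5.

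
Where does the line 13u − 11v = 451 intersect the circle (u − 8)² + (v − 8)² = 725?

From the line, v = (−451 + 13u)/11. Substituting:
290u² − 15950u + 210540 = 0  ⟹  u² − 55u + 726 = 0
u = 33 or u = 22, giving (33, −2) and (22, −15).

(22, −15) and (33, −2)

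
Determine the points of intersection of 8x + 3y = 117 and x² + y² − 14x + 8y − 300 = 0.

Substitute y = (117 − 8x)/3:
73x² − 2190x + 13797 = 0  ⟹  x² − 30x + 189 = 0
x = 21 or x = 9, giving (21, −17) and (9, 15).

(9, 15) and (21, −17)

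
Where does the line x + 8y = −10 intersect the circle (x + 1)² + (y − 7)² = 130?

Express y = (−10 − x)/8 and substitute into the circle:
65x² + 260x − 3900 = 0  ⟹  x² + 4x − 60 = 0
x = 6 or x = −10, giving (6, −2) and (−10, 0).

(−10, 0) and (6, −2)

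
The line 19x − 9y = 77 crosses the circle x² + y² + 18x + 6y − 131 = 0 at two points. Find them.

Substitute y = (−77 + 19x)/9:
442x² − 442x − 8840 = 0  ⟹  x² − x − 20 = 0
x = 5 or x = −4, giving (5, 2) and (−4, −17).

(−4, −17) and (5, 2)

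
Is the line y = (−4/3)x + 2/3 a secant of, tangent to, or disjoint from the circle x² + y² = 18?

Substituting the line into the circle gives 25x² − 16x − 158 = 0.
Discriminant = (−16)² − 4·25·(−158) = 16056 > 0.
Two real roots: the line is a secant.

secant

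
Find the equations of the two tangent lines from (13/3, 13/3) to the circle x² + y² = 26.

x + 5y = 26 and 5x + y = 26

Write the tangent as mx − y + (13/3 − m·(13/3)) = 0 and set its distance from the centre to √26:
[m·(−13/3) − (−13/3)]² = 26(m² + 1)
5m² + 26m + 5 = 0, so m = −1/5 or m = −5.
With m = −1/5: x + 5y = 26. With m = −5: 5x + y = 26.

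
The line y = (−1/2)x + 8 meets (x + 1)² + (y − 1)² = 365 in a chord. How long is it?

16√5

Substitute y = (16 − x)/2:
5x² − 20x − 1260 = 0  ⟹  x² − 4x − 252 = 0
x = 18 or x = −14, giving (18, −1) and (−14, 15).
Chord length = distance between (18, −1) and (−14, 15) = √1280 = 16√5.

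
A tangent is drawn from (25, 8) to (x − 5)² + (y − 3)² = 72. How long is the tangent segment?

√353

The centre is (5, 3) and r = 6√2. The square of the distance from P to the centre is 400 + 25 = 425.
The tangent meets the radius at right angles, so tangent² = |PO|² − r² = 425 − 72 = 353.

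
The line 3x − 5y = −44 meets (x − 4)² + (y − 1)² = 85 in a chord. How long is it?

√34

The distance from (4, 1) to the line is 51/√34, and r² = 85.
Half the chord is √(r² − d²) = √(17/2), so the full chord is √34.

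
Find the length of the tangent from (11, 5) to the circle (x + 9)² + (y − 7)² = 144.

The centre is (−9, 7) and r = 12. The square of the distance from P to the centre is 400 + 4 = 404.
The tangent meets the radius at right angles, so tangent² = |PO|² − r² = 404 − 144 = 260.

2√65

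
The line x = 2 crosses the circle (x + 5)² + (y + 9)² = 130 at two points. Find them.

(2, −18) and (2, 0)

The line gives x = 2. Substituting into the circle:
y² + 18y = 0
y = 0 or y = −18, giving (2, 0) and (2, −18).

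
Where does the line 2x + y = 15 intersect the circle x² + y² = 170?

Express y = −2x + 15 and substitute into the circle:
5x² − 60x + 55 = 0  ⟹  x² − 12x + 11 = 0
x = 11 or x = 1, giving (11, −7) and (1, 13).

(1, 13) and (11, −7)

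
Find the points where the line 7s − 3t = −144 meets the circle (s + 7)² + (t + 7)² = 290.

Substitute t = (144 + 7s)/3:
58s² + 2436s + 25056 = 0  ⟹  s² + 42s + 432 = 0
s = −18 or s = −24, giving (−18, 6) and (−24, −8).

(−24, −8) and (−18, 6)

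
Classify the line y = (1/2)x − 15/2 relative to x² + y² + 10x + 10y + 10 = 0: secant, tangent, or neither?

secant

Substituting the line into the circle gives 5x² + 30x − 35 = 0.
Δ = 900 − (−700) = 1600.
Two real roots: the line is a secant.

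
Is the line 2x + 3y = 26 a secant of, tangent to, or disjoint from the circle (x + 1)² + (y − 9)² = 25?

secant

Substituting the line into the circle gives 13x² + 22x − 215 = 0.
Δ = 484 − (−11180) = 11664.
Two real roots: the line is a secant.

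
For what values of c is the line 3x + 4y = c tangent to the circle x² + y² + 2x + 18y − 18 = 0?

c = −89 or c = 11

Tangency holds when the distance from the centre (−1, −9) to the line equals the radius 10:
|3·(−1) + 4·(−9) − c| / √25 = 10
|c − (−39)| = 10·5, so c = 11 or c = −89.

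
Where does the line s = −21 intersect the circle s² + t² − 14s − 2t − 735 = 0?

The line gives s = −21. Substituting into the circle:
t² − 2t = 0
t = 2 or t = 0, giving (−21, 2) and (−21, 0).

(−21, 0) and (−21, 2)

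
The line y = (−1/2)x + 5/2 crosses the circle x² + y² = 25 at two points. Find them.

(−3, 4) and (5, 0)

From the line, y = (5 − x)/2. Substituting:
5x² − 10x − 75 = 0  ⟹  x² − 2x − 15 = 0
x = 5 or x = −3, giving (5, 0) and (−3, 4).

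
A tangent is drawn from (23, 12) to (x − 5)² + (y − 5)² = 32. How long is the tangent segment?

With centre O = (5, 5), |OP|² = 373 and r² = 32.
By the tangent–radius right angle, tangent length = √(|PO|² − r²) = √341.

√341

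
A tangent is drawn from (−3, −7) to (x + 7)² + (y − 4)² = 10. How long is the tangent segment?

Centre (−7, 4), r² = 10. |PO|² = (4)² + (−11)² = 137.
The tangent meets the radius at right angles, so tangent² = |PO|² − r² = 137 − 10 = 127.

√127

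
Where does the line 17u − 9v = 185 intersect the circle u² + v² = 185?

From the line, v = (−185 + 17u)/9. Substituting:
370u² − 6290u + 19240 = 0  ⟹  u² − 17u + 52 = 0
u = 13 or u = 4, giving (13, 4) and (4, −13).

(4, −13) and (13, 4)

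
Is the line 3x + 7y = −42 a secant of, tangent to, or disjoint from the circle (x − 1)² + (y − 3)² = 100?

secant

Substituting the line into the circle gives 58x² + 280x − 882 = 0.
Δ = 78400 − (−204624) = 283024.
Two real roots: the line is a secant.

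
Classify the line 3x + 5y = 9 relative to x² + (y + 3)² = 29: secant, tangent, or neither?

d² = (3·0 + 5·(−3) − (9))²/34 = 288/17; r² = 29.
Since d² < r², the line cuts the circle twice.

secant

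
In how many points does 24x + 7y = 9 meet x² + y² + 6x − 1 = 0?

0

d² = (24·(−3) + 7·0 − (9))²/625 = 6561/625; r² = 10.
Since d² > r², the line lies outside the circle.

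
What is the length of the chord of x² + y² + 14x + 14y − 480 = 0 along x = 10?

The distance from (−7, −7) to the line is 17, and r² = 578.
Chord = 2√(r² − d²) = 2·√(289) = 34.

34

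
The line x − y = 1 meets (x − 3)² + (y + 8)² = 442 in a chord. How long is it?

Express y = x − 1 and substitute into the circle:
2x² + 8x − 384 = 0  ⟹  x² + 4x − 192 = 0
x = 12 or x = −16, giving (12, 11) and (−16, −17).
|(12, 11) − (−16, −17)| = √((28)² + (28)²) = 28√2.

28√2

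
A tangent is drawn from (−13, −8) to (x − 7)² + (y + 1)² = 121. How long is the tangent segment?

2√82

The centre is (7, −1) and r = 11. The square of the distance from P to the centre is 400 + 49 = 449.
By the tangent–radius right angle, tangent length = √(|PO|² − r²) = √328 = 2√82.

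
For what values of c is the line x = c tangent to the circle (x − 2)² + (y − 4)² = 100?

For a tangent, require d(centre, line) = r = 10.
|1·2 + 0·4 − c| / √1 = 10
|c − (2)| = 10, so c = 12 or c = −8.

c = −8 or c = 12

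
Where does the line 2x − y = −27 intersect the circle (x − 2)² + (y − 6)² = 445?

(−16, −5) and (0, 27)

Express y = 2x + 27 and substitute into the circle:
5x² + 80x = 0  ⟹  x² + 16x = 0
x = 0 or x = −16, giving (0, 27) and (−16, −5).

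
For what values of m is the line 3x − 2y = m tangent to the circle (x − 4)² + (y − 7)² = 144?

m = −2 ± 12√13

The line touches the circle iff its distance from (4, 7) is 12:
|3·4 − 2·7 − m| / √13 = 12
|m − (−2)| = 12√13.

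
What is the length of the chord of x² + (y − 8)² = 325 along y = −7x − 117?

5√2

The distance from (0, 8) to the line is 125/√50, and r² = 325.
Half the chord is √(r² − d²) = √(25/2), so the full chord is 5√2.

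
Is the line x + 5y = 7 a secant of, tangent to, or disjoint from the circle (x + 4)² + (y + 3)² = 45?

Substituting the line into the circle gives 26x² + 156x − 241 = 0.
Δ = 24336 − (−25064) = 49400.
Two real roots: the line is a secant.

secant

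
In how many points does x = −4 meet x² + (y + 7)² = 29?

2

Centre (0, −7), r² = 29. Distance² from centre to line = (4)² = 16.
Since d² < r², the line cuts the circle twice.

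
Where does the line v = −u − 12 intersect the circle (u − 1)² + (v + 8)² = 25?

(−4, −8) and (1, −13)

Substitute v = −u − 12:
2u² + 6u − 8 = 0  ⟹  u² + 3u − 4 = 0
u = 1 or u = −4, giving (1, −13) and (−4, −8).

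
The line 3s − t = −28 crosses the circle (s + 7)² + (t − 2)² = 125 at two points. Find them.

(−12, −8) and (−5, 13)

From the line, t = 3s + 28. Substituting:
10s² + 170s + 600 = 0  ⟹  s² + 17s + 60 = 0
s = −5 or s = −12, giving (−5, 13) and (−12, −8).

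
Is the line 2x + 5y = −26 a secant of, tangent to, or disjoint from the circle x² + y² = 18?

Centre (0, 0), r² = 18. Distance² from centre to line = (26)²/29 = 676/29.
Since d² > r², the line lies outside the circle.

disjoint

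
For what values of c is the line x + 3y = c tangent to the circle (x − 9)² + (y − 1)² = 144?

c = 12 ± 12√10

For a tangent, require d(centre, line) = r = 12.
|1·9 + 3·1 − c| / √10 = 12
|c − (12)| = 12√10.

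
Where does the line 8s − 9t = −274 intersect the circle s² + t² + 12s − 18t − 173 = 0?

Express t = (274 + 8s)/9 and substitute into the circle:
145s² + 4060s + 16675 = 0  ⟹  s² + 28s + 115 = 0
s = −5 or s = −23, giving (−5, 26) and (−23, 10).

(−23, 10) and (−5, 26)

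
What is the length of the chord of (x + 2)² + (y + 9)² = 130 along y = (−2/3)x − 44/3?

6√13

Centre (−2, −9), r² = 130. Perpendicular distance d from centre to line = |13| / √13 = 13/√13.
Half the chord is √(r² − d²) = √(117), so the full chord is 6√13.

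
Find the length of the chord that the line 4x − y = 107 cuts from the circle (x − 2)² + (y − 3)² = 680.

Substitute y = 4x − 107:
17x² − 884x + 11424 = 0  ⟹  x² − 52x + 672 = 0
x = 28 or x = 24, giving (28, 5) and (24, −11).
Chord length = distance between (28, 5) and (24, −11) = √272 = 4√17.

4√17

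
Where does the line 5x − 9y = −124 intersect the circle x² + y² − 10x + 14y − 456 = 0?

Substitute y = (124 + 5x)/9:
106x² + 1060x − 5936 = 0  ⟹  x² + 10x − 56 = 0
x = 4 or x = −14, giving (4, 16) and (−14, 6).

(−14, 6) and (4, 16)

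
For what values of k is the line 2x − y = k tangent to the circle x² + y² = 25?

k = ±5√5

Tangency holds when the distance from the centre (0, 0) to the line equals the radius 5:
|2·0 − 1·0 − k| / √5 = 5
|k| = 5√5.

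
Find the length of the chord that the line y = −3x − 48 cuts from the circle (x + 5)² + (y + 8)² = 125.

From the line, y = −3x − 48. Substituting:
10x² + 250x + 1500 = 0  ⟹  x² + 25x + 150 = 0
x = −10 or x = −15, giving (−10, −18) and (−15, −3).
|(−10, −18) − (−15, −3)| = √((5)² + (−15)²) = 5√10.

5√10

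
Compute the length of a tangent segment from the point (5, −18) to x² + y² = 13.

4√21

Centre (0, 0), r² = 13. |PO|² = (5)² + (−18)² = 349.
The tangent meets the radius at right angles, so tangent² = |PO|² − r² = 349 − 13 = 336.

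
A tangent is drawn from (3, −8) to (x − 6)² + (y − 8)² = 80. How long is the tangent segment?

√185

With centre O = (6, 8), |OP|² = 265 and r² = 80.
The tangent meets the radius at right angles, so tangent² = |PO|² − r² = 265 − 80 = 185.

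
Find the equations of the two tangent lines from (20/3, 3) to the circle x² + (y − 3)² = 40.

Write the tangent as mx − y + (3 − m·(20/3)) = 0 and set its distance from the centre to 2√10:
[m·(−20/3) − (0)]² = 40(m² + 1)
m² − 9 = 0, so m = 3 or m = −3.
Through (20/3, 3) these give 3x − y = 17 and 3x + y = 23.

3x − y = 17 and 3x + y = 23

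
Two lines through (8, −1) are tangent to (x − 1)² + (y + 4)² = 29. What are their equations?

2x + 5y = 11 and 5x − 2y = 42

A line y − (−1) = m(x − (8)) is tangent when its distance from (1, −4) is √29:
(−7m − (−3))² = 29(m² + 1)
10m² − 21m − 10 = 0, so m = −2/5 or m = 5/2.
With m = −2/5: 2x + 5y = 11. With m = 5/2: 5x − 2y = 42.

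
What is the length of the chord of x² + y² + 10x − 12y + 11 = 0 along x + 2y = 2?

Substitute y = (2 − x)/2:
5x² + 60x = 0  ⟹  x² + 12x = 0
x = 0 or x = −12, giving (0, 1) and (−12, 7).
|(0, 1) − (−12, 7)| = √((12)² + (−6)²) = 6√5.

6√5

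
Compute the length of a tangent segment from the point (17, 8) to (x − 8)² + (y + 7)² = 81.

15

The centre is (8, −7) and r = 9. The square of the distance from P to the centre is 81 + 225 = 306.
Power of the point: PT² = |PO|² − r² = 225, so PT = 15.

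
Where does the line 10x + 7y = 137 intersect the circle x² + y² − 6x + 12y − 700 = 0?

(−1, 21) and (27, −19)

From the line, y = (137 − 10x)/7. Substituting:
149x² − 3874x − 4023 = 0  ⟹  x² − 26x − 27 = 0
x = 27 or x = −1, giving (27, −19) and (−1, 21).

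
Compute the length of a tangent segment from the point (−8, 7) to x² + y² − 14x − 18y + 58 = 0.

√157

Centre (7, 9), r² = 72. |PO|² = (−15)² + (−2)² = 229.
By the tangent–radius right angle, tangent length = √(|PO|² − r²) = √157.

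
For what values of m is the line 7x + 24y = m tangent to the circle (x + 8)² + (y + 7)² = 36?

m = −374 or m = −74

Tangency holds when the distance from the centre (−8, −7) to the line equals the radius 6:
|7·(−8) + 24·(−7) − m| / √625 = 6
|m − (−224)| = 6·25, so m = −74 or m = −374.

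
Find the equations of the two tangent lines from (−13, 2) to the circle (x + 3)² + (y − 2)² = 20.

Let a tangent through (−13, 2) have slope m. Its distance from (−3, 2) must equal 2√5:
(10m − (0))² = 20(m² + 1)
4m² − 1 = 0, so m = 1/2 or m = −1/2.
Through (−13, 2) these give x − 2y = −17 and x + 2y = −9.

x − 2y = −17 and x + 2y = −9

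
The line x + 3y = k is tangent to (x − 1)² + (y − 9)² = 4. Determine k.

Tangency holds when the distance from the centre (1, 9) to the line equals the radius 2:
|1·1 + 3·9 − k| / √10 = 2
|k − (28)| = 2√10.

k = 28 ± 2√10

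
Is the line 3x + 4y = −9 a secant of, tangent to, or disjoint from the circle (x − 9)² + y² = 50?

Substituting the line into the circle gives 25x² − 234x + 577 = 0.
Discriminant = (−234)² − 4·25·(577) = −2944 < 0.
No real roots: the line does not meet the circle.

disjoint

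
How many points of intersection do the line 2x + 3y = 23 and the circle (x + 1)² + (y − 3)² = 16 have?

Substituting the line into the circle gives 13x² − 38x + 61 = 0.
Δ = 1444 − 3172 = −1728.
No real roots: the line does not meet the circle.

0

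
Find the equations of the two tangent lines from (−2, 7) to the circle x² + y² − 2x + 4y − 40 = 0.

x + 2y = 12 and 2x − y = −11

Let a tangent through (−2, 7) have slope m. Its distance from (1, −2) must equal 3√5:
[m·(3) − (−9)]² = 45(m² + 1)
2m² − 3m − 2 = 0, so m = −1/2 or m = 2.
With m = −1/2: x + 2y = 12. With m = 2: 2x − y = −11.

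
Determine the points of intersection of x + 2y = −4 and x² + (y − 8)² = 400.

From the line, y = (−4 − x)/2. Substituting:
5x² + 40x − 1200 = 0  ⟹  x² + 8x − 240 = 0
x = 12 or x = −20, giving (12, −8) and (−20, 8).

(−20, 8) and (12, −8)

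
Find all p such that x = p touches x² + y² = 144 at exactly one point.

p = −12 or p = 12

The line touches the circle iff its distance from (0, 0) is 12:
|1·0 + 0·0 − p| / √1 = 12
|p| = 12, so p = 12 or p = −12.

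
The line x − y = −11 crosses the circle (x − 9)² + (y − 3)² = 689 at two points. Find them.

(−16, −5) and (17, 28)

From the line, y = x + 11. Substituting:
2x² − 2x − 544 = 0  ⟹  x² − x − 272 = 0
x = 17 or x = −16, giving (17, 28) and (−16, −5).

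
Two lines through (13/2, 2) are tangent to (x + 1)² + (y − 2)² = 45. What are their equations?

A line y − (2) = m(x − (13/2)) is tangent when its distance from (−1, 2) is 3√5:
(−15/2m − (0))² = 45(m² + 1)
m² − 4 = 0, so m = 2 or m = −2.
With m = 2: 2x − y = 11. With m = −2: 2x + y = 15.

2x − y = 11 and 2x + y = 15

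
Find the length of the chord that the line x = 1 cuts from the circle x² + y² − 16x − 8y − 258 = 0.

34

Centre (8, 4), r² = 338. Perpendicular distance d from centre to line = |7| / √1 = 7.
Half the chord is √(r² − d²) = √(289), so the full chord is 34.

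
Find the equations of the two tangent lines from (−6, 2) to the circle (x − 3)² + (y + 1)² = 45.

A line y − (2) = m(x − (−6)) is tangent when its distance from (3, −1) is 3√5:
(9m − (−3))² = 45(m² + 1)
2m² + 3m − 2 = 0, so m = −2 or m = 1/2.
Through (−6, 2) these give 2x + y = −10 and x − 2y = −10.

2x + y = −10 and x − 2y = −10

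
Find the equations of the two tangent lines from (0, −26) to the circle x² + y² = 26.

5x + y = −26 and 5x − y = 26

Write the tangent as mx − y + (−26 − m·(0)) = 0 and set its distance from the centre to √26:
(0m − (26))² = 26(m² + 1)
m² − 25 = 0, so m = −5 or m = 5.
With m = −5: 5x + y = −26. With m = 5: 5x − y = 26.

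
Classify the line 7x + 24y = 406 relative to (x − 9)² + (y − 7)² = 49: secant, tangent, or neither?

tangent

Substituting the line into the circle gives 625x² − 13700x + 75076 = 0.
Δ = 187690000 − 187690000 = 0.
A repeated root: the line is tangent.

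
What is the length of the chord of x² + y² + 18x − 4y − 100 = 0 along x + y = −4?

19√2

Centre (−9, 2), r² = 185. Perpendicular distance d from centre to line = |−3| / √2 = 3/√2.
Half the chord is √(r² − d²) = √(361/2), so the full chord is 19√2.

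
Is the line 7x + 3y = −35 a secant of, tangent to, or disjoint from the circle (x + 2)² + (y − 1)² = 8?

disjoint

Substituting the line into the circle gives 58x² + 568x + 1408 = 0.
Δ = 322624 − 326656 = −4032.
No real roots: the line does not meet the circle.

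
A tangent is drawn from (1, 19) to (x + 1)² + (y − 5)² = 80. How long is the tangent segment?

2√30

Centre (−1, 5), r² = 80. |PO|² = (2)² + (14)² = 200.
Power of the point: PT² = |PO|² − r² = 120, so PT = 2√30.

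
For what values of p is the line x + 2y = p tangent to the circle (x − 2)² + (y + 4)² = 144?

p = −6 ± 12√5

The line touches the circle iff its distance from (2, −4) is 12:
|1·2 + 2·(−4) − p| / √5 = 12
|p − (−6)| = 12√5.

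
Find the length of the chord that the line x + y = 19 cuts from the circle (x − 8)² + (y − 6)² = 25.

Centre (8, 6), r² = 25. Perpendicular distance d from centre to line = |−5| / √2 = 5/√2.
Chord = 2√(r² − d²) = 2·√(25/2) = 5√2.

5√2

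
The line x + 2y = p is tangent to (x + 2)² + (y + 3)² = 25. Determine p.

p = −8 ± 5√5

For a tangent, require d(centre, line) = r = 5.
|1·(−2) + 2·(−3) − p| / √5 = 5
|p − (−8)| = 5√5.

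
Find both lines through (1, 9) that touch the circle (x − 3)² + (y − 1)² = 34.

3x + 5y = 48 and 5x − 3y = −22

Let a tangent through (1, 9) have slope m. Its distance from (3, 1) must equal √34:
(2m − (−8))² = 34(m² + 1)
15m² − 16m − 15 = 0, so m = −3/5 or m = 5/3.
With m = −3/5: 3x + 5y = 48. With m = 5/3: 5x − 3y = −22.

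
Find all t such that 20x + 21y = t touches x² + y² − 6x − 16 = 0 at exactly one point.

For a tangent, require d(centre, line) = r = 5.
|20·3 + 21·0 − t| / √841 = 5
|t − (60)| = 5·29, so t = 205 or t = −85.

t = −85 or t = 205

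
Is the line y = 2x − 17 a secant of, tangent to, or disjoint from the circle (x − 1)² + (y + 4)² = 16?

Substituting the line into the circle gives 5x² − 54x + 154 = 0.
Discriminant = (−54)² − 4·5·(154) = −164 < 0.
No real roots: the line does not meet the circle.

disjoint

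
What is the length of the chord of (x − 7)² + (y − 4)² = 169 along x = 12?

The line gives x = 12. Substituting into the circle:
y² − 8y − 128 = 0
y = 16 or y = −8, giving (12, 16) and (12, −8).
|(12, 16) − (12, −8)| = √((0)² + (24)²) = 24.

24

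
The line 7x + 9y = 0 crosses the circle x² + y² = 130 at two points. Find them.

(−9, 7) and (9, −7)

From the line, y = (−7x)/9. Substituting:
130x² − 10530 = 0  ⟹  x² − 81 = 0
x = 9 or x = −9, giving (9, −7) and (−9, 7).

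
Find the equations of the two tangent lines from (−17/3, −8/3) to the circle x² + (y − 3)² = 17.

4x − y = −20 and x − 4y = 5

Let a tangent through (−17/3, −8/3) have slope m. Its distance from (0, 3) must equal √17:
(17/3m − (17/3))² = 17(m² + 1)
4m² − 17m + 4 = 0, so m = 4 or m = 1/4.
With m = 4: 4x − y = −20. With m = 1/4: x − 4y = 5.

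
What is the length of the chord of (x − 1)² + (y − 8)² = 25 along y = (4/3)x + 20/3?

Express y = (20 + 4x)/3 and substitute into the circle:
25x² − 50x − 200 = 0  ⟹  x² − 2x − 8 = 0
x = 4 or x = −2, giving (4, 12) and (−2, 4).
|(4, 12) − (−2, 4)| = √((6)² + (8)²) = 10.

10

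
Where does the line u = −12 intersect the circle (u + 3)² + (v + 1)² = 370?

The line gives u = −12. Substituting into the circle:
v² + 2v − 288 = 0
v = 16 or v = −18, giving (−12, 16) and (−12, −18).

(−12, −18) and (−12, 16)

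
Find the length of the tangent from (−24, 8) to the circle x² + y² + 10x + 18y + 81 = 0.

Centre (−5, −9), r² = 25. |PO|² = (−19)² + (17)² = 650.
The tangent meets the radius at right angles, so tangent² = |PO|² − r² = 650 − 25 = 625.

25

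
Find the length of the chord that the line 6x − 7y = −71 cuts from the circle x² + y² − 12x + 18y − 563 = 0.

Centre (6, −9), r² = 680. Perpendicular distance d from centre to line = |170| / √85 = 170/√85.
Half the chord is √(r² − d²) = √(340), so the full chord is 4√85.

4√85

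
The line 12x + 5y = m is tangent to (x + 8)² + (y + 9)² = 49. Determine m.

m = −232 or m = −50

Tangency holds when the distance from the centre (−8, −9) to the line equals the radius 7:
|12·(−8) + 5·(−9) − m| / √169 = 7
|m − (−141)| = 7·13, so m = −50 or m = −232.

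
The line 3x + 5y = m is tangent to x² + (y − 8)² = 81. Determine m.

Tangency holds when the distance from the centre (0, 8) to the line equals the radius 9:
|3·0 + 5·8 − m| / √34 = 9
|m − (40)| = 9√34.

m = 40 ± 9√34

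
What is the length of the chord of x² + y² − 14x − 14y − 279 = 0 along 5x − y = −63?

The distance from (7, 7) to the line is 91/√26, and r² = 377.
Half the chord is √(r² − d²) = √(117/2), so the full chord is 3√26.

3√26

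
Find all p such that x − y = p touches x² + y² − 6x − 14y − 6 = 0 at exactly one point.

p = −4 ± 8√2

The line touches the circle iff its distance from (3, 7) is 8:
|1·3 − 1·7 − p| / √2 = 8
|p − (−4)| = 8√2.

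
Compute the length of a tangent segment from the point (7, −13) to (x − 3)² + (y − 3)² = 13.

Centre (3, 3), r² = 13. |PO|² = (4)² + (−16)² = 272.
Power of the point: PT² = |PO|² − r² = 259, so PT = √259.

√259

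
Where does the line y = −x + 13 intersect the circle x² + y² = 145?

(1, 12) and (12, 1)

From the line, y = −x + 13. Substituting:
2x² − 26x + 24 = 0  ⟹  x² − 13x + 12 = 0
x = 12 or x = 1, giving (12, 1) and (1, 12).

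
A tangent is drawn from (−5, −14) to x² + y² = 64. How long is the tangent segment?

√157

Centre (0, 0), r² = 64. |PO|² = (−5)² + (−14)² = 221.
Power of the point: PT² = |PO|² − r² = 157, so PT = √157.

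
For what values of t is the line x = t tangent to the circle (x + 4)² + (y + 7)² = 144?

t = −16 or t = 8

For a tangent, require d(centre, line) = r = 12.
|1·(−4) + 0·(−7) − t| / √1 = 12
|t − (−4)| = 12, so t = 8 or t = −16.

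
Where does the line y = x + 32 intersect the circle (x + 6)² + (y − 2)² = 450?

(−27, 5) and (−9, 23)

From the line, y = x + 32. Substituting:
2x² + 72x + 486 = 0  ⟹  x² + 36x + 243 = 0
x = −9 or x = −27, giving (−9, 23) and (−27, 5).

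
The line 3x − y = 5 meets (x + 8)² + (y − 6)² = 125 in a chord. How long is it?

√10

Substitute y = 3x − 5:
10x² − 50x + 60 = 0  ⟹  x² − 5x + 6 = 0
x = 3 or x = 2, giving (3, 4) and (2, 1).
|(3, 4) − (2, 1)| = √((1)² + (3)²) = √10.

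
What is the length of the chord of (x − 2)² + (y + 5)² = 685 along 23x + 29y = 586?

√1370

Substitute y = (586 − 23x)/29:
1370x² − 36990x − 38360 = 0  ⟹  x² − 27x − 28 = 0
x = 28 or x = −1, giving (28, −2) and (−1, 21).
|(28, −2) − (−1, 21)| = √((29)² + (−23)²) = √1370.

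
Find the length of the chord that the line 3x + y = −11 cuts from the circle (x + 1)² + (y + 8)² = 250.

10√10

The distance from (−1, −8) to the line is 0/√10, and r² = 250.
Half the chord is √(r² − d²) = √(250), so the full chord is 10√10.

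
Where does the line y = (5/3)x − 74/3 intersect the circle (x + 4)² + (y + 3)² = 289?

(4, −18) and (13, −3)

Substitute y = (−74 + 5x)/3:
34x² − 578x + 1768 = 0  ⟹  x² − 17x + 52 = 0
x = 13 or x = 4, giving (13, −3) and (4, −18).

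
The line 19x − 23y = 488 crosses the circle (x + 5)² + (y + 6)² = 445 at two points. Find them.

Substitute y = (−488 + 19x)/23:
890x² − 8010x − 99680 = 0  ⟹  x² − 9x − 112 = 0
x = 16 or x = −7, giving (16, −8) and (−7, −27).

(−7, −27) and (16, −8)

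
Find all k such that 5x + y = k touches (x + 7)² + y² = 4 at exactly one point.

k = −35 ± 2√26

For a tangent, require d(centre, line) = r = 2.
|5·(−7) + 1·0 − k| / √26 = 2
|k − (−35)| = 2√26.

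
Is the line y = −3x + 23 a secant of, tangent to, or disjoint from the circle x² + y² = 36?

disjoint

Centre (0, 0), r² = 36. Distance² from centre to line = (−23)²/10 = 529/10.
Since d² > r², the line lies outside the circle.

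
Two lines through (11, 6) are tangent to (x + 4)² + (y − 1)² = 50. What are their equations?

x − y = 5 and x + 7y = 53

Write the tangent as mx − y + (6 − m·(11)) = 0 and set its distance from the centre to 5√2:
[m·(−15) − (−5)]² = 50(m² + 1)
7m² − 6m − 1 = 0, so m = 1 or m = −1/7.
With m = 1: x − y = 5. With m = −1/7: x + 7y = 53.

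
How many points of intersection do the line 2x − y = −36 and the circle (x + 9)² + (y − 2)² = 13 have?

0

Centre (−9, 2), r² = 13. Distance² from centre to line = (16)²/5 = 256/5.
Since d² > r², the line lies outside the circle.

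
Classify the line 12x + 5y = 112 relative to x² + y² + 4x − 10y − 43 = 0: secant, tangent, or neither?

neither

d² = (12·(−2) + 5·5 − (112))²/169 = 12321/169; r² = 72.
Since d² > r², the line lies outside the circle.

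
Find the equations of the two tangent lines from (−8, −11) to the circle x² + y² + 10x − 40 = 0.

A line y − (−11) = m(x − (−8)) is tangent when its distance from (−5, 0) is √65:
[m·(3) − (11)]² = 65(m² + 1)
28m² + 33m − 28 = 0, so m = 4/7 or m = −7/4.
Through (−8, −11) these give 4x − 7y = 45 and 7x + 4y = −100.

4x − 7y = 45 and 7x + 4y = −100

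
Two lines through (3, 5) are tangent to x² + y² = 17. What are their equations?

A line y − (5) = m(x − (3)) is tangent when its distance from (0, 0) is √17:
[m·(−3) − (−5)]² = 17(m² + 1)
4m² + 15m − 4 = 0, so m = 1/4 or m = −4.
With m = 1/4: x − 4y = −17. With m = −4: 4x + y = 17.

x − 4y = −17 and 4x + y = 17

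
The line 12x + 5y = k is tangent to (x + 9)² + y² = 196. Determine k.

Tangency holds when the distance from the centre (−9, 0) to the line equals the radius 14:
|12·(−9) + 5·0 − k| / √169 = 14
|k − (−108)| = 14·13, so k = 74 or k = −290.

k = −290 or k = 74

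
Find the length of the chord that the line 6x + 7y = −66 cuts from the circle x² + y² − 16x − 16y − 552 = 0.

From the line, y = (−66 − 6x)/7. Substituting:
85x² + 680x − 15300 = 0  ⟹  x² + 8x − 180 = 0
x = 10 or x = −18, giving (10, −18) and (−18, 6).
Chord length = distance between (10, −18) and (−18, 6) = √1360 = 4√85.

4√85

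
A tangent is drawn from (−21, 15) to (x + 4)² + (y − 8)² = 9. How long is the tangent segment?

√329

The centre is (−4, 8) and r = 3. The square of the distance from P to the centre is 289 + 49 = 338.
By the tangent–radius right angle, tangent length = √(|PO|² − r²) = √329.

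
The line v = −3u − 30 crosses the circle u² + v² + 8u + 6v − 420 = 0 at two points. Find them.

(−15, 15) and (−2, −24)

Express v = −3u − 30 and substitute into the circle:
10u² + 170u + 300 = 0  ⟹  u² + 17u + 30 = 0
u = −2 or u = −15, giving (−2, −24) and (−15, 15).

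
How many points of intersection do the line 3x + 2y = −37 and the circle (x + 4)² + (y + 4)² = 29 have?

2

Substituting the line into the circle gives 13x² + 206x + 789 = 0.
Δ = 42436 − 41028 = 1408.
Two real roots: the line is a secant.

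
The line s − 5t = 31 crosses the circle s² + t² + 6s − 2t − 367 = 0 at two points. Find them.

(−19, −10) and (16, −3)

From the line, t = (−31 + s)/5. Substituting:
26s² + 78s − 7904 = 0  ⟹  s² + 3s − 304 = 0
s = 16 or s = −19, giving (16, −3) and (−19, −10).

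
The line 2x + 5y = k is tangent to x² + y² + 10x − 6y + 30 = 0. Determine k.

For a tangent, require d(centre, line) = r = 2.
|2·(−5) + 5·3 − k| / √29 = 2
|k − (5)| = 2√29.

k = 5 ± 2√29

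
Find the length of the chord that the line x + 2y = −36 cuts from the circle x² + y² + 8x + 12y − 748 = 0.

Centre (−4, −6), r² = 800. Perpendicular distance d from centre to line = |20| / √5 = 20/√5.
Half the chord is √(r² − d²) = √(720), so the full chord is 24√5.

24√5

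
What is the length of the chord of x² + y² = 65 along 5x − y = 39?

From the line, y = 5x − 39. Substituting:
26x² − 390x + 1456 = 0  ⟹  x² − 15x + 56 = 0
x = 8 or x = 7, giving (8, 1) and (7, −4).
Chord length = distance between (8, 1) and (7, −4) = √26 = √26.

√26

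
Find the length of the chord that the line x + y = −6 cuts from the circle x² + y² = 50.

Express y = −x − 6 and substitute into the circle:
2x² + 12x − 14 = 0  ⟹  x² + 6x − 7 = 0
x = 1 or x = −7, giving (1, −7) and (−7, 1).
Chord length = distance between (1, −7) and (−7, 1) = √128 = 8√2.

8√2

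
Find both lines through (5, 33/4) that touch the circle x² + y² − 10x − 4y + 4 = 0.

3x + 4y = 48 and 3x − 4y = −18

Let a tangent through (5, 33/4) have slope m. Its distance from (5, 2) must equal 5:
[m·(0) − (−25/4)]² = 25(m² + 1)
16m² − 9 = 0, so m = −3/4 or m = 3/4.
Through (5, 33/4) these give 3x + 4y = 48 and 3x − 4y = −18.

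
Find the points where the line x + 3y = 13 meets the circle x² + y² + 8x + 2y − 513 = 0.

(−23, 12) and (19, −2)

Express y = (13 − x)/3 and substitute into the circle:
10x² + 40x − 4370 = 0  ⟹  x² + 4x − 437 = 0
x = 19 or x = −23, giving (19, −2) and (−23, 12).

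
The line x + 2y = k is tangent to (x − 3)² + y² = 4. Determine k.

k = 3 ± 2√5

Tangency holds when the distance from the centre (3, 0) to the line equals the radius 2:
|1·3 + 2·0 − k| / √5 = 2
|k − (3)| = 2√5.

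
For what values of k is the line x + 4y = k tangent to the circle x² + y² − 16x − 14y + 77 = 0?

Tangency holds when the distance from the centre (8, 7) to the line equals the radius 6:
|1·8 + 4·7 − k| / √17 = 6
|k − (36)| = 6√17.

k = 36 ± 6√17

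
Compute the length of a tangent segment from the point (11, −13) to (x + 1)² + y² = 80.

With centre O = (−1, 0), |OP|² = 313 and r² = 80.
Power of the point: PT² = |PO|² − r² = 233, so PT = √233.

√233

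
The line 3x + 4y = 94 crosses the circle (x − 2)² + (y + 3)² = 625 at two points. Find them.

Express y = (94 − 3x)/4 and substitute into the circle:
25x² − 700x + 1300 = 0  ⟹  x² − 28x + 52 = 0
x = 26 or x = 2, giving (26, 4) and (2, 22).

(2, 22) and (26, 4)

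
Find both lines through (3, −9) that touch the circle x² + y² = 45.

Write the tangent as mx − y + (−9 − m·(3)) = 0 and set its distance from the centre to 3√5:
(−3m − (9))² = 45(m² + 1)
2m² − 3m − 2 = 0, so m = −1/2 or m = 2.
Through (3, −9) these give x + 2y = −15 and 2x − y = 15.

x + 2y = −15 and 2x − y = 15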